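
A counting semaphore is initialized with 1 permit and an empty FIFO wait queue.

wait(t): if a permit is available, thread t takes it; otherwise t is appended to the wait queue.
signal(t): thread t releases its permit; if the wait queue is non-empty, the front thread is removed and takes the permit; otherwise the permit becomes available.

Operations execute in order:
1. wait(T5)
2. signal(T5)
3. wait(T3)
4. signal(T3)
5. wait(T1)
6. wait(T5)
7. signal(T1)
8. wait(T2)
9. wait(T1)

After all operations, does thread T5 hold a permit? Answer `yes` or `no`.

Step 1: wait(T5) -> count=0 queue=[] holders={T5}
Step 2: signal(T5) -> count=1 queue=[] holders={none}
Step 3: wait(T3) -> count=0 queue=[] holders={T3}
Step 4: signal(T3) -> count=1 queue=[] holders={none}
Step 5: wait(T1) -> count=0 queue=[] holders={T1}
Step 6: wait(T5) -> count=0 queue=[T5] holders={T1}
Step 7: signal(T1) -> count=0 queue=[] holders={T5}
Step 8: wait(T2) -> count=0 queue=[T2] holders={T5}
Step 9: wait(T1) -> count=0 queue=[T2,T1] holders={T5}
Final holders: {T5} -> T5 in holders

Answer: yes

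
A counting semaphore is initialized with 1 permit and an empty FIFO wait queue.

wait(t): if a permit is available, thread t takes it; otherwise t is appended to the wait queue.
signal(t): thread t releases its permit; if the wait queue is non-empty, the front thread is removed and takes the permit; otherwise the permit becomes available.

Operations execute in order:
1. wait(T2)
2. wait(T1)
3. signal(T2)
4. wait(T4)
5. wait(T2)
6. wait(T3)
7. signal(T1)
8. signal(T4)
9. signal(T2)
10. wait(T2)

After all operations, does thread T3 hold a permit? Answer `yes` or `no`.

Answer: yes

Derivation:
Step 1: wait(T2) -> count=0 queue=[] holders={T2}
Step 2: wait(T1) -> count=0 queue=[T1] holders={T2}
Step 3: signal(T2) -> count=0 queue=[] holders={T1}
Step 4: wait(T4) -> count=0 queue=[T4] holders={T1}
Step 5: wait(T2) -> count=0 queue=[T4,T2] holders={T1}
Step 6: wait(T3) -> count=0 queue=[T4,T2,T3] holders={T1}
Step 7: signal(T1) -> count=0 queue=[T2,T3] holders={T4}
Step 8: signal(T4) -> count=0 queue=[T3] holders={T2}
Step 9: signal(T2) -> count=0 queue=[] holders={T3}
Step 10: wait(T2) -> count=0 queue=[T2] holders={T3}
Final holders: {T3} -> T3 in holders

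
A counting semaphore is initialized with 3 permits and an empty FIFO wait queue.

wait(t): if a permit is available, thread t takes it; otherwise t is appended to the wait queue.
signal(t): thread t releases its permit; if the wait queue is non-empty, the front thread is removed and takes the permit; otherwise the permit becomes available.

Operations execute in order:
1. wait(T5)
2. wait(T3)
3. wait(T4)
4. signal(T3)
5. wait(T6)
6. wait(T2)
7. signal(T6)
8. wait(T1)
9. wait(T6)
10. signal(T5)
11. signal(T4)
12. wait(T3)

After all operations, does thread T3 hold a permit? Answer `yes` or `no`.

Step 1: wait(T5) -> count=2 queue=[] holders={T5}
Step 2: wait(T3) -> count=1 queue=[] holders={T3,T5}
Step 3: wait(T4) -> count=0 queue=[] holders={T3,T4,T5}
Step 4: signal(T3) -> count=1 queue=[] holders={T4,T5}
Step 5: wait(T6) -> count=0 queue=[] holders={T4,T5,T6}
Step 6: wait(T2) -> count=0 queue=[T2] holders={T4,T5,T6}
Step 7: signal(T6) -> count=0 queue=[] holders={T2,T4,T5}
Step 8: wait(T1) -> count=0 queue=[T1] holders={T2,T4,T5}
Step 9: wait(T6) -> count=0 queue=[T1,T6] holders={T2,T4,T5}
Step 10: signal(T5) -> count=0 queue=[T6] holders={T1,T2,T4}
Step 11: signal(T4) -> count=0 queue=[] holders={T1,T2,T6}
Step 12: wait(T3) -> count=0 queue=[T3] holders={T1,T2,T6}
Final holders: {T1,T2,T6} -> T3 not in holders

Answer: no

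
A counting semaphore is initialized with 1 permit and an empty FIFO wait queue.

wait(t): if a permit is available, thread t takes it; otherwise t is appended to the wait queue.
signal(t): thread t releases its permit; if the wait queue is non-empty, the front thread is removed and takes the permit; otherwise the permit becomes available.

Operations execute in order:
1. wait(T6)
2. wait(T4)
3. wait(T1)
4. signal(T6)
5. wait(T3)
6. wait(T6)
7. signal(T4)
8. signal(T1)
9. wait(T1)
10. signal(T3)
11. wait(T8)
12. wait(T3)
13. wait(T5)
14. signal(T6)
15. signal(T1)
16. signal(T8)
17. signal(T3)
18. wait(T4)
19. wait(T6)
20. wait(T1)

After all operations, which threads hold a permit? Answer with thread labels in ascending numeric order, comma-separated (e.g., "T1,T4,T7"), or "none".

Answer: T5

Derivation:
Step 1: wait(T6) -> count=0 queue=[] holders={T6}
Step 2: wait(T4) -> count=0 queue=[T4] holders={T6}
Step 3: wait(T1) -> count=0 queue=[T4,T1] holders={T6}
Step 4: signal(T6) -> count=0 queue=[T1] holders={T4}
Step 5: wait(T3) -> count=0 queue=[T1,T3] holders={T4}
Step 6: wait(T6) -> count=0 queue=[T1,T3,T6] holders={T4}
Step 7: signal(T4) -> count=0 queue=[T3,T6] holders={T1}
Step 8: signal(T1) -> count=0 queue=[T6] holders={T3}
Step 9: wait(T1) -> count=0 queue=[T6,T1] holders={T3}
Step 10: signal(T3) -> count=0 queue=[T1] holders={T6}
Step 11: wait(T8) -> count=0 queue=[T1,T8] holders={T6}
Step 12: wait(T3) -> count=0 queue=[T1,T8,T3] holders={T6}
Step 13: wait(T5) -> count=0 queue=[T1,T8,T3,T5] holders={T6}
Step 14: signal(T6) -> count=0 queue=[T8,T3,T5] holders={T1}
Step 15: signal(T1) -> count=0 queue=[T3,T5] holders={T8}
Step 16: signal(T8) -> count=0 queue=[T5] holders={T3}
Step 17: signal(T3) -> count=0 queue=[] holders={T5}
Step 18: wait(T4) -> count=0 queue=[T4] holders={T5}
Step 19: wait(T6) -> count=0 queue=[T4,T6] holders={T5}
Step 20: wait(T1) -> count=0 queue=[T4,T6,T1] holders={T5}
Final holders: T5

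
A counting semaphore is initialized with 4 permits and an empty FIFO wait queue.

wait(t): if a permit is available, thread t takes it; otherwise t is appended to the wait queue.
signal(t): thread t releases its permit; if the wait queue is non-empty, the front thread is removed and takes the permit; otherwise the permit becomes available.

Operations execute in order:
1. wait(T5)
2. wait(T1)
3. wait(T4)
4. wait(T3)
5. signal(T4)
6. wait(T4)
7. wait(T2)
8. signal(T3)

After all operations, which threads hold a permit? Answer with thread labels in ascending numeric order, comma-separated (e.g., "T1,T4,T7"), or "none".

Answer: T1,T2,T4,T5

Derivation:
Step 1: wait(T5) -> count=3 queue=[] holders={T5}
Step 2: wait(T1) -> count=2 queue=[] holders={T1,T5}
Step 3: wait(T4) -> count=1 queue=[] holders={T1,T4,T5}
Step 4: wait(T3) -> count=0 queue=[] holders={T1,T3,T4,T5}
Step 5: signal(T4) -> count=1 queue=[] holders={T1,T3,T5}
Step 6: wait(T4) -> count=0 queue=[] holders={T1,T3,T4,T5}
Step 7: wait(T2) -> count=0 queue=[T2] holders={T1,T3,T4,T5}
Step 8: signal(T3) -> count=0 queue=[] holders={T1,T2,T4,T5}
Final holders: T1,T2,T4,T5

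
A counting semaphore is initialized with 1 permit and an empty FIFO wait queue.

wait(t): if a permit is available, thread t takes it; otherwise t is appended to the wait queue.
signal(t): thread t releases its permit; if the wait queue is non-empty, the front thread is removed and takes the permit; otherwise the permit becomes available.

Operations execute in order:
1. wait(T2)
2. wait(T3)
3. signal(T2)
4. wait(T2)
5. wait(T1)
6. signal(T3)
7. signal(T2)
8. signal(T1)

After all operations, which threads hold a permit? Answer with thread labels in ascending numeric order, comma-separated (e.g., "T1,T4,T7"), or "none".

Answer: none

Derivation:
Step 1: wait(T2) -> count=0 queue=[] holders={T2}
Step 2: wait(T3) -> count=0 queue=[T3] holders={T2}
Step 3: signal(T2) -> count=0 queue=[] holders={T3}
Step 4: wait(T2) -> count=0 queue=[T2] holders={T3}
Step 5: wait(T1) -> count=0 queue=[T2,T1] holders={T3}
Step 6: signal(T3) -> count=0 queue=[T1] holders={T2}
Step 7: signal(T2) -> count=0 queue=[] holders={T1}
Step 8: signal(T1) -> count=1 queue=[] holders={none}
Final holders: none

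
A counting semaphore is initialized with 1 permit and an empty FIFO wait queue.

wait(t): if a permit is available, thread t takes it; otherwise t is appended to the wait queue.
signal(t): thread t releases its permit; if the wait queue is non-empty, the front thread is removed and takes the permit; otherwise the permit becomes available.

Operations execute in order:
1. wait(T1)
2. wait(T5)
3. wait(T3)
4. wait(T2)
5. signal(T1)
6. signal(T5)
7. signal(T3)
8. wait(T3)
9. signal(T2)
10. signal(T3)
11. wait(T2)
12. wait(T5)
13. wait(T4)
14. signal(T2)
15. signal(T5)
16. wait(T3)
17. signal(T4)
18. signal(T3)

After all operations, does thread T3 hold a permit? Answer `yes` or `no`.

Answer: no

Derivation:
Step 1: wait(T1) -> count=0 queue=[] holders={T1}
Step 2: wait(T5) -> count=0 queue=[T5] holders={T1}
Step 3: wait(T3) -> count=0 queue=[T5,T3] holders={T1}
Step 4: wait(T2) -> count=0 queue=[T5,T3,T2] holders={T1}
Step 5: signal(T1) -> count=0 queue=[T3,T2] holders={T5}
Step 6: signal(T5) -> count=0 queue=[T2] holders={T3}
Step 7: signal(T3) -> count=0 queue=[] holders={T2}
Step 8: wait(T3) -> count=0 queue=[T3] holders={T2}
Step 9: signal(T2) -> count=0 queue=[] holders={T3}
Step 10: signal(T3) -> count=1 queue=[] holders={none}
Step 11: wait(T2) -> count=0 queue=[] holders={T2}
Step 12: wait(T5) -> count=0 queue=[T5] holders={T2}
Step 13: wait(T4) -> count=0 queue=[T5,T4] holders={T2}
Step 14: signal(T2) -> count=0 queue=[T4] holders={T5}
Step 15: signal(T5) -> count=0 queue=[] holders={T4}
Step 16: wait(T3) -> count=0 queue=[T3] holders={T4}
Step 17: signal(T4) -> count=0 queue=[] holders={T3}
Step 18: signal(T3) -> count=1 queue=[] holders={none}
Final holders: {none} -> T3 not in holders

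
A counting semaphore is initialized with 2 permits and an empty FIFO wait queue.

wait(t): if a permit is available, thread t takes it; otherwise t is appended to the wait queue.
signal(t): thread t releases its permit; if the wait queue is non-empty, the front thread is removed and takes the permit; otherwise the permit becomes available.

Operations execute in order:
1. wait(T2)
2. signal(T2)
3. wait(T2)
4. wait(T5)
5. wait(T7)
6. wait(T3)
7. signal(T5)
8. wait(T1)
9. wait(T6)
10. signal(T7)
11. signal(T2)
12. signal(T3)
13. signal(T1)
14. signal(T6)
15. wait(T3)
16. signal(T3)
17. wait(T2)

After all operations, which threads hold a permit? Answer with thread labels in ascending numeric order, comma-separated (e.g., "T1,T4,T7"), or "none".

Step 1: wait(T2) -> count=1 queue=[] holders={T2}
Step 2: signal(T2) -> count=2 queue=[] holders={none}
Step 3: wait(T2) -> count=1 queue=[] holders={T2}
Step 4: wait(T5) -> count=0 queue=[] holders={T2,T5}
Step 5: wait(T7) -> count=0 queue=[T7] holders={T2,T5}
Step 6: wait(T3) -> count=0 queue=[T7,T3] holders={T2,T5}
Step 7: signal(T5) -> count=0 queue=[T3] holders={T2,T7}
Step 8: wait(T1) -> count=0 queue=[T3,T1] holders={T2,T7}
Step 9: wait(T6) -> count=0 queue=[T3,T1,T6] holders={T2,T7}
Step 10: signal(T7) -> count=0 queue=[T1,T6] holders={T2,T3}
Step 11: signal(T2) -> count=0 queue=[T6] holders={T1,T3}
Step 12: signal(T3) -> count=0 queue=[] holders={T1,T6}
Step 13: signal(T1) -> count=1 queue=[] holders={T6}
Step 14: signal(T6) -> count=2 queue=[] holders={none}
Step 15: wait(T3) -> count=1 queue=[] holders={T3}
Step 16: signal(T3) -> count=2 queue=[] holders={none}
Step 17: wait(T2) -> count=1 queue=[] holders={T2}
Final holders: T2

Answer: T2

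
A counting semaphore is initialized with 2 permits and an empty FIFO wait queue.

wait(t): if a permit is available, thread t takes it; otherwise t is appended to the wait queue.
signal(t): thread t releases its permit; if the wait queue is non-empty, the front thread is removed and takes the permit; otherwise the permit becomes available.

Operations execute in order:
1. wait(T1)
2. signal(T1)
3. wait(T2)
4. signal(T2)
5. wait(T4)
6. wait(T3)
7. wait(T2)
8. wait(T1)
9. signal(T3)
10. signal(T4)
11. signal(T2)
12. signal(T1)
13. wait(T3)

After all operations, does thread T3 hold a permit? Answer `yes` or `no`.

Answer: yes

Derivation:
Step 1: wait(T1) -> count=1 queue=[] holders={T1}
Step 2: signal(T1) -> count=2 queue=[] holders={none}
Step 3: wait(T2) -> count=1 queue=[] holders={T2}
Step 4: signal(T2) -> count=2 queue=[] holders={none}
Step 5: wait(T4) -> count=1 queue=[] holders={T4}
Step 6: wait(T3) -> count=0 queue=[] holders={T3,T4}
Step 7: wait(T2) -> count=0 queue=[T2] holders={T3,T4}
Step 8: wait(T1) -> count=0 queue=[T2,T1] holders={T3,T4}
Step 9: signal(T3) -> count=0 queue=[T1] holders={T2,T4}
Step 10: signal(T4) -> count=0 queue=[] holders={T1,T2}
Step 11: signal(T2) -> count=1 queue=[] holders={T1}
Step 12: signal(T1) -> count=2 queue=[] holders={none}
Step 13: wait(T3) -> count=1 queue=[] holders={T3}
Final holders: {T3} -> T3 in holders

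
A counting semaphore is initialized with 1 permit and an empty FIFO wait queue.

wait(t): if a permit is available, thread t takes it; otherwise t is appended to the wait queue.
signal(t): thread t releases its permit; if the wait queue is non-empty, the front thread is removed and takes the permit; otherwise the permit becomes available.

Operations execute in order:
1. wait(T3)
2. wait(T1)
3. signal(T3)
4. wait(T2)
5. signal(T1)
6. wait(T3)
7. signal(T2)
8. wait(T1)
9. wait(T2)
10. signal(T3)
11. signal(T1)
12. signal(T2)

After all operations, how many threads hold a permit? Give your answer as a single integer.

Step 1: wait(T3) -> count=0 queue=[] holders={T3}
Step 2: wait(T1) -> count=0 queue=[T1] holders={T3}
Step 3: signal(T3) -> count=0 queue=[] holders={T1}
Step 4: wait(T2) -> count=0 queue=[T2] holders={T1}
Step 5: signal(T1) -> count=0 queue=[] holders={T2}
Step 6: wait(T3) -> count=0 queue=[T3] holders={T2}
Step 7: signal(T2) -> count=0 queue=[] holders={T3}
Step 8: wait(T1) -> count=0 queue=[T1] holders={T3}
Step 9: wait(T2) -> count=0 queue=[T1,T2] holders={T3}
Step 10: signal(T3) -> count=0 queue=[T2] holders={T1}
Step 11: signal(T1) -> count=0 queue=[] holders={T2}
Step 12: signal(T2) -> count=1 queue=[] holders={none}
Final holders: {none} -> 0 thread(s)

Answer: 0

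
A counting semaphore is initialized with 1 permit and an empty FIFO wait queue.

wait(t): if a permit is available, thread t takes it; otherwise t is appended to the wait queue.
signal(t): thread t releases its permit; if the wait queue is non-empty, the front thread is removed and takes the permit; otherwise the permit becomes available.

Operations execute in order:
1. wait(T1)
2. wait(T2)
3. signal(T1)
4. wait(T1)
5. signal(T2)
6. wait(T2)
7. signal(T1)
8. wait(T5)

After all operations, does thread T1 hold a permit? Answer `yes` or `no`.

Answer: no

Derivation:
Step 1: wait(T1) -> count=0 queue=[] holders={T1}
Step 2: wait(T2) -> count=0 queue=[T2] holders={T1}
Step 3: signal(T1) -> count=0 queue=[] holders={T2}
Step 4: wait(T1) -> count=0 queue=[T1] holders={T2}
Step 5: signal(T2) -> count=0 queue=[] holders={T1}
Step 6: wait(T2) -> count=0 queue=[T2] holders={T1}
Step 7: signal(T1) -> count=0 queue=[] holders={T2}
Step 8: wait(T5) -> count=0 queue=[T5] holders={T2}
Final holders: {T2} -> T1 not in holders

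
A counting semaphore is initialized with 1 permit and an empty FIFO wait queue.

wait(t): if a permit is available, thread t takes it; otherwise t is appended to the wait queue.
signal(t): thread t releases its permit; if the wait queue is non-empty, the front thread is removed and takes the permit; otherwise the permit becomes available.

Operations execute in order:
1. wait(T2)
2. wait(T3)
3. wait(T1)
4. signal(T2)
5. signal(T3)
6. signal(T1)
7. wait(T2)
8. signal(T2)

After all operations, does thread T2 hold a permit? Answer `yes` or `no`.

Step 1: wait(T2) -> count=0 queue=[] holders={T2}
Step 2: wait(T3) -> count=0 queue=[T3] holders={T2}
Step 3: wait(T1) -> count=0 queue=[T3,T1] holders={T2}
Step 4: signal(T2) -> count=0 queue=[T1] holders={T3}
Step 5: signal(T3) -> count=0 queue=[] holders={T1}
Step 6: signal(T1) -> count=1 queue=[] holders={none}
Step 7: wait(T2) -> count=0 queue=[] holders={T2}
Step 8: signal(T2) -> count=1 queue=[] holders={none}
Final holders: {none} -> T2 not in holders

Answer: no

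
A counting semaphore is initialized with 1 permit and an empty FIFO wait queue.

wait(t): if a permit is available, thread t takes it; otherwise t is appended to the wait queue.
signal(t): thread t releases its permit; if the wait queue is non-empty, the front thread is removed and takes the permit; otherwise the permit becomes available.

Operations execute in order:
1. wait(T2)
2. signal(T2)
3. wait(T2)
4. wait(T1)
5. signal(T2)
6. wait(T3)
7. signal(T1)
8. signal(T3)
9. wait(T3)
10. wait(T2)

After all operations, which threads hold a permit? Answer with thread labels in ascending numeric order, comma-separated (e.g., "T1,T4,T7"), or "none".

Answer: T3

Derivation:
Step 1: wait(T2) -> count=0 queue=[] holders={T2}
Step 2: signal(T2) -> count=1 queue=[] holders={none}
Step 3: wait(T2) -> count=0 queue=[] holders={T2}
Step 4: wait(T1) -> count=0 queue=[T1] holders={T2}
Step 5: signal(T2) -> count=0 queue=[] holders={T1}
Step 6: wait(T3) -> count=0 queue=[T3] holders={T1}
Step 7: signal(T1) -> count=0 queue=[] holders={T3}
Step 8: signal(T3) -> count=1 queue=[] holders={none}
Step 9: wait(T3) -> count=0 queue=[] holders={T3}
Step 10: wait(T2) -> count=0 queue=[T2] holders={T3}
Final holders: T3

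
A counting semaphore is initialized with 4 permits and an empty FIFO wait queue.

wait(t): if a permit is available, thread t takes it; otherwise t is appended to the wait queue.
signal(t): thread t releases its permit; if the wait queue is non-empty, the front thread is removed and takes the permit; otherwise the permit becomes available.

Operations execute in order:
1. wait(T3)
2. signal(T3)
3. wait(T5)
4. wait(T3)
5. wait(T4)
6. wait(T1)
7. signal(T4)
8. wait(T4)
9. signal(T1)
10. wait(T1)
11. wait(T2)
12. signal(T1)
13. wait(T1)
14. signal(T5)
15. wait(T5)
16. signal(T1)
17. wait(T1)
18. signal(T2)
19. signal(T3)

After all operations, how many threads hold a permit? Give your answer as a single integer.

Answer: 3

Derivation:
Step 1: wait(T3) -> count=3 queue=[] holders={T3}
Step 2: signal(T3) -> count=4 queue=[] holders={none}
Step 3: wait(T5) -> count=3 queue=[] holders={T5}
Step 4: wait(T3) -> count=2 queue=[] holders={T3,T5}
Step 5: wait(T4) -> count=1 queue=[] holders={T3,T4,T5}
Step 6: wait(T1) -> count=0 queue=[] holders={T1,T3,T4,T5}
Step 7: signal(T4) -> count=1 queue=[] holders={T1,T3,T5}
Step 8: wait(T4) -> count=0 queue=[] holders={T1,T3,T4,T5}
Step 9: signal(T1) -> count=1 queue=[] holders={T3,T4,T5}
Step 10: wait(T1) -> count=0 queue=[] holders={T1,T3,T4,T5}
Step 11: wait(T2) -> count=0 queue=[T2] holders={T1,T3,T4,T5}
Step 12: signal(T1) -> count=0 queue=[] holders={T2,T3,T4,T5}
Step 13: wait(T1) -> count=0 queue=[T1] holders={T2,T3,T4,T5}
Step 14: signal(T5) -> count=0 queue=[] holders={T1,T2,T3,T4}
Step 15: wait(T5) -> count=0 queue=[T5] holders={T1,T2,T3,T4}
Step 16: signal(T1) -> count=0 queue=[] holders={T2,T3,T4,T5}
Step 17: wait(T1) -> count=0 queue=[T1] holders={T2,T3,T4,T5}
Step 18: signal(T2) -> count=0 queue=[] holders={T1,T3,T4,T5}
Step 19: signal(T3) -> count=1 queue=[] holders={T1,T4,T5}
Final holders: {T1,T4,T5} -> 3 thread(s)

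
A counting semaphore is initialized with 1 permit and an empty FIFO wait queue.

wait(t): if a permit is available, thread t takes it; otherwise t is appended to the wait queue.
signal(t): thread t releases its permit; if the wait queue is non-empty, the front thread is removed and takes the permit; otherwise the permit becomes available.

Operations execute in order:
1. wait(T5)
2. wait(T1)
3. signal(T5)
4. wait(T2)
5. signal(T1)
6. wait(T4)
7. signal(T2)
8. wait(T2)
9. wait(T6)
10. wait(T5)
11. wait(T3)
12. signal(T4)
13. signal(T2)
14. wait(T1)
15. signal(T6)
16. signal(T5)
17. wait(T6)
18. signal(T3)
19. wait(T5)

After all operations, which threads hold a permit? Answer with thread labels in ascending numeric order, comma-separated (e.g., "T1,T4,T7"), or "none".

Step 1: wait(T5) -> count=0 queue=[] holders={T5}
Step 2: wait(T1) -> count=0 queue=[T1] holders={T5}
Step 3: signal(T5) -> count=0 queue=[] holders={T1}
Step 4: wait(T2) -> count=0 queue=[T2] holders={T1}
Step 5: signal(T1) -> count=0 queue=[] holders={T2}
Step 6: wait(T4) -> count=0 queue=[T4] holders={T2}
Step 7: signal(T2) -> count=0 queue=[] holders={T4}
Step 8: wait(T2) -> count=0 queue=[T2] holders={T4}
Step 9: wait(T6) -> count=0 queue=[T2,T6] holders={T4}
Step 10: wait(T5) -> count=0 queue=[T2,T6,T5] holders={T4}
Step 11: wait(T3) -> count=0 queue=[T2,T6,T5,T3] holders={T4}
Step 12: signal(T4) -> count=0 queue=[T6,T5,T3] holders={T2}
Step 13: signal(T2) -> count=0 queue=[T5,T3] holders={T6}
Step 14: wait(T1) -> count=0 queue=[T5,T3,T1] holders={T6}
Step 15: signal(T6) -> count=0 queue=[T3,T1] holders={T5}
Step 16: signal(T5) -> count=0 queue=[T1] holders={T3}
Step 17: wait(T6) -> count=0 queue=[T1,T6] holders={T3}
Step 18: signal(T3) -> count=0 queue=[T6] holders={T1}
Step 19: wait(T5) -> count=0 queue=[T6,T5] holders={T1}
Final holders: T1

Answer: T1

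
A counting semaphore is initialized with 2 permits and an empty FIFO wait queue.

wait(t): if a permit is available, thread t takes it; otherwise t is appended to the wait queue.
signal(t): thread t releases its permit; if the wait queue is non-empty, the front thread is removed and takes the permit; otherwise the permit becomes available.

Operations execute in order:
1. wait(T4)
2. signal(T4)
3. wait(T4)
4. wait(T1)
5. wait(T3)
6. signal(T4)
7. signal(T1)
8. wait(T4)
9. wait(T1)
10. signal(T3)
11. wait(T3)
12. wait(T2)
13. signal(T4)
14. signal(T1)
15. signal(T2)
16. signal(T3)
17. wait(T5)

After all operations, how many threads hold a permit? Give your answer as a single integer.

Answer: 1

Derivation:
Step 1: wait(T4) -> count=1 queue=[] holders={T4}
Step 2: signal(T4) -> count=2 queue=[] holders={none}
Step 3: wait(T4) -> count=1 queue=[] holders={T4}
Step 4: wait(T1) -> count=0 queue=[] holders={T1,T4}
Step 5: wait(T3) -> count=0 queue=[T3] holders={T1,T4}
Step 6: signal(T4) -> count=0 queue=[] holders={T1,T3}
Step 7: signal(T1) -> count=1 queue=[] holders={T3}
Step 8: wait(T4) -> count=0 queue=[] holders={T3,T4}
Step 9: wait(T1) -> count=0 queue=[T1] holders={T3,T4}
Step 10: signal(T3) -> count=0 queue=[] holders={T1,T4}
Step 11: wait(T3) -> count=0 queue=[T3] holders={T1,T4}
Step 12: wait(T2) -> count=0 queue=[T3,T2] holders={T1,T4}
Step 13: signal(T4) -> count=0 queue=[T2] holders={T1,T3}
Step 14: signal(T1) -> count=0 queue=[] holders={T2,T3}
Step 15: signal(T2) -> count=1 queue=[] holders={T3}
Step 16: signal(T3) -> count=2 queue=[] holders={none}
Step 17: wait(T5) -> count=1 queue=[] holders={T5}
Final holders: {T5} -> 1 thread(s)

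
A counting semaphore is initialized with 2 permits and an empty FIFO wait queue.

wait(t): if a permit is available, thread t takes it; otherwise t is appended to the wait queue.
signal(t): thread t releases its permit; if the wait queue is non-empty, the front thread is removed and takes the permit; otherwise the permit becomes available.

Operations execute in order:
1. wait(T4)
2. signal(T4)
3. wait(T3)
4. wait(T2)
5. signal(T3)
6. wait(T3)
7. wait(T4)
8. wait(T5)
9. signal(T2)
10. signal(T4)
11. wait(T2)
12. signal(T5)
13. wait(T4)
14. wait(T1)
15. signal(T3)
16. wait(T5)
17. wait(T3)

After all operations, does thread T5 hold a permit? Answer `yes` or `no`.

Step 1: wait(T4) -> count=1 queue=[] holders={T4}
Step 2: signal(T4) -> count=2 queue=[] holders={none}
Step 3: wait(T3) -> count=1 queue=[] holders={T3}
Step 4: wait(T2) -> count=0 queue=[] holders={T2,T3}
Step 5: signal(T3) -> count=1 queue=[] holders={T2}
Step 6: wait(T3) -> count=0 queue=[] holders={T2,T3}
Step 7: wait(T4) -> count=0 queue=[T4] holders={T2,T3}
Step 8: wait(T5) -> count=0 queue=[T4,T5] holders={T2,T3}
Step 9: signal(T2) -> count=0 queue=[T5] holders={T3,T4}
Step 10: signal(T4) -> count=0 queue=[] holders={T3,T5}
Step 11: wait(T2) -> count=0 queue=[T2] holders={T3,T5}
Step 12: signal(T5) -> count=0 queue=[] holders={T2,T3}
Step 13: wait(T4) -> count=0 queue=[T4] holders={T2,T3}
Step 14: wait(T1) -> count=0 queue=[T4,T1] holders={T2,T3}
Step 15: signal(T3) -> count=0 queue=[T1] holders={T2,T4}
Step 16: wait(T5) -> count=0 queue=[T1,T5] holders={T2,T4}
Step 17: wait(T3) -> count=0 queue=[T1,T5,T3] holders={T2,T4}
Final holders: {T2,T4} -> T5 not in holders

Answer: no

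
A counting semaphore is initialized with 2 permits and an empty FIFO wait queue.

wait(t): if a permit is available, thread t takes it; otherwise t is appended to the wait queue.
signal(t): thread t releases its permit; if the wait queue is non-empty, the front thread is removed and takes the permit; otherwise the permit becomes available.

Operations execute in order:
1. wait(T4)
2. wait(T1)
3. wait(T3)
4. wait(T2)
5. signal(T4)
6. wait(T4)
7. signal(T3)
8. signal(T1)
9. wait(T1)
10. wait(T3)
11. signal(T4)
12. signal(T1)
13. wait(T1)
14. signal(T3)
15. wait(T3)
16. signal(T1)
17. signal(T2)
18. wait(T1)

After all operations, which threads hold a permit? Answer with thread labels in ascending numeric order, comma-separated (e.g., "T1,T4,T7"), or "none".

Answer: T1,T3

Derivation:
Step 1: wait(T4) -> count=1 queue=[] holders={T4}
Step 2: wait(T1) -> count=0 queue=[] holders={T1,T4}
Step 3: wait(T3) -> count=0 queue=[T3] holders={T1,T4}
Step 4: wait(T2) -> count=0 queue=[T3,T2] holders={T1,T4}
Step 5: signal(T4) -> count=0 queue=[T2] holders={T1,T3}
Step 6: wait(T4) -> count=0 queue=[T2,T4] holders={T1,T3}
Step 7: signal(T3) -> count=0 queue=[T4] holders={T1,T2}
Step 8: signal(T1) -> count=0 queue=[] holders={T2,T4}
Step 9: wait(T1) -> count=0 queue=[T1] holders={T2,T4}
Step 10: wait(T3) -> count=0 queue=[T1,T3] holders={T2,T4}
Step 11: signal(T4) -> count=0 queue=[T3] holders={T1,T2}
Step 12: signal(T1) -> count=0 queue=[] holders={T2,T3}
Step 13: wait(T1) -> count=0 queue=[T1] holders={T2,T3}
Step 14: signal(T3) -> count=0 queue=[] holders={T1,T2}
Step 15: wait(T3) -> count=0 queue=[T3] holders={T1,T2}
Step 16: signal(T1) -> count=0 queue=[] holders={T2,T3}
Step 17: signal(T2) -> count=1 queue=[] holders={T3}
Step 18: wait(T1) -> count=0 queue=[] holders={T1,T3}
Final holders: T1,T3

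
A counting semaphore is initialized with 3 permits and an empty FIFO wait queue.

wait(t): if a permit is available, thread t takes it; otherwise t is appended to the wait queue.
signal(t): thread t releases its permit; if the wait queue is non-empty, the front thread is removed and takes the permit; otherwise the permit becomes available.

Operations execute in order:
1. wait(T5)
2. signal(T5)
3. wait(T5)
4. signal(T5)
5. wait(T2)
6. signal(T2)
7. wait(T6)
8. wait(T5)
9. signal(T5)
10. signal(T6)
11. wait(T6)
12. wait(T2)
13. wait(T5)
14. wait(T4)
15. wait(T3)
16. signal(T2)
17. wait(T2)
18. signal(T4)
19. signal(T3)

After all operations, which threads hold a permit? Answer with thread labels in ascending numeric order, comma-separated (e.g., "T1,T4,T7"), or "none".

Step 1: wait(T5) -> count=2 queue=[] holders={T5}
Step 2: signal(T5) -> count=3 queue=[] holders={none}
Step 3: wait(T5) -> count=2 queue=[] holders={T5}
Step 4: signal(T5) -> count=3 queue=[] holders={none}
Step 5: wait(T2) -> count=2 queue=[] holders={T2}
Step 6: signal(T2) -> count=3 queue=[] holders={none}
Step 7: wait(T6) -> count=2 queue=[] holders={T6}
Step 8: wait(T5) -> count=1 queue=[] holders={T5,T6}
Step 9: signal(T5) -> count=2 queue=[] holders={T6}
Step 10: signal(T6) -> count=3 queue=[] holders={none}
Step 11: wait(T6) -> count=2 queue=[] holders={T6}
Step 12: wait(T2) -> count=1 queue=[] holders={T2,T6}
Step 13: wait(T5) -> count=0 queue=[] holders={T2,T5,T6}
Step 14: wait(T4) -> count=0 queue=[T4] holders={T2,T5,T6}
Step 15: wait(T3) -> count=0 queue=[T4,T3] holders={T2,T5,T6}
Step 16: signal(T2) -> count=0 queue=[T3] holders={T4,T5,T6}
Step 17: wait(T2) -> count=0 queue=[T3,T2] holders={T4,T5,T6}
Step 18: signal(T4) -> count=0 queue=[T2] holders={T3,T5,T6}
Step 19: signal(T3) -> count=0 queue=[] holders={T2,T5,T6}
Final holders: T2,T5,T6

Answer: T2,T5,T6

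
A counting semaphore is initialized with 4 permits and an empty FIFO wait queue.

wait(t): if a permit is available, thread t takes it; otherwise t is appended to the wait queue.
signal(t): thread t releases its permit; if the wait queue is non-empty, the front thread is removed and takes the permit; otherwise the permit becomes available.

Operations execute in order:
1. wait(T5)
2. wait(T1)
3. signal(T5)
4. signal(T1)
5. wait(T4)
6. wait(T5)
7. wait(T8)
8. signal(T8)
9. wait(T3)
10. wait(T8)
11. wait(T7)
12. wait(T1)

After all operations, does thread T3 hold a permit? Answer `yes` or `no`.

Step 1: wait(T5) -> count=3 queue=[] holders={T5}
Step 2: wait(T1) -> count=2 queue=[] holders={T1,T5}
Step 3: signal(T5) -> count=3 queue=[] holders={T1}
Step 4: signal(T1) -> count=4 queue=[] holders={none}
Step 5: wait(T4) -> count=3 queue=[] holders={T4}
Step 6: wait(T5) -> count=2 queue=[] holders={T4,T5}
Step 7: wait(T8) -> count=1 queue=[] holders={T4,T5,T8}
Step 8: signal(T8) -> count=2 queue=[] holders={T4,T5}
Step 9: wait(T3) -> count=1 queue=[] holders={T3,T4,T5}
Step 10: wait(T8) -> count=0 queue=[] holders={T3,T4,T5,T8}
Step 11: wait(T7) -> count=0 queue=[T7] holders={T3,T4,T5,T8}
Step 12: wait(T1) -> count=0 queue=[T7,T1] holders={T3,T4,T5,T8}
Final holders: {T3,T4,T5,T8} -> T3 in holders

Answer: yes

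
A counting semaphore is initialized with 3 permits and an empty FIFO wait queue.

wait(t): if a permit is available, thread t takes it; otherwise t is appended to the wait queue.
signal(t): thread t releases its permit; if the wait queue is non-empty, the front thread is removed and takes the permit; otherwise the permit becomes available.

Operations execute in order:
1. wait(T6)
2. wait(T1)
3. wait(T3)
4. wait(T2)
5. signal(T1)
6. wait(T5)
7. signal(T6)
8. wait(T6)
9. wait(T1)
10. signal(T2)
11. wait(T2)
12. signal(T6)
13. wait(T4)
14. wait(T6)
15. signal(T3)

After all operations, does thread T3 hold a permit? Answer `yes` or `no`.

Step 1: wait(T6) -> count=2 queue=[] holders={T6}
Step 2: wait(T1) -> count=1 queue=[] holders={T1,T6}
Step 3: wait(T3) -> count=0 queue=[] holders={T1,T3,T6}
Step 4: wait(T2) -> count=0 queue=[T2] holders={T1,T3,T6}
Step 5: signal(T1) -> count=0 queue=[] holders={T2,T3,T6}
Step 6: wait(T5) -> count=0 queue=[T5] holders={T2,T3,T6}
Step 7: signal(T6) -> count=0 queue=[] holders={T2,T3,T5}
Step 8: wait(T6) -> count=0 queue=[T6] holders={T2,T3,T5}
Step 9: wait(T1) -> count=0 queue=[T6,T1] holders={T2,T3,T5}
Step 10: signal(T2) -> count=0 queue=[T1] holders={T3,T5,T6}
Step 11: wait(T2) -> count=0 queue=[T1,T2] holders={T3,T5,T6}
Step 12: signal(T6) -> count=0 queue=[T2] holders={T1,T3,T5}
Step 13: wait(T4) -> count=0 queue=[T2,T4] holders={T1,T3,T5}
Step 14: wait(T6) -> count=0 queue=[T2,T4,T6] holders={T1,T3,T5}
Step 15: signal(T3) -> count=0 queue=[T4,T6] holders={T1,T2,T5}
Final holders: {T1,T2,T5} -> T3 not in holders

Answer: no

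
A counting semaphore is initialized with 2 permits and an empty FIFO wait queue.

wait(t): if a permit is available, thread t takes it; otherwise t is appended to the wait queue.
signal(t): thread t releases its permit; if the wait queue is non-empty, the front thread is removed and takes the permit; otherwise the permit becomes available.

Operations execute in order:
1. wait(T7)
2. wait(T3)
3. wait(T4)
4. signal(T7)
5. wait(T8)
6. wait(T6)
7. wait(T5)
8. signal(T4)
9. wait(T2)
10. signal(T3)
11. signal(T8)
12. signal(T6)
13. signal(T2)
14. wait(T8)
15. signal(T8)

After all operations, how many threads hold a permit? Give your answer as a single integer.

Answer: 1

Derivation:
Step 1: wait(T7) -> count=1 queue=[] holders={T7}
Step 2: wait(T3) -> count=0 queue=[] holders={T3,T7}
Step 3: wait(T4) -> count=0 queue=[T4] holders={T3,T7}
Step 4: signal(T7) -> count=0 queue=[] holders={T3,T4}
Step 5: wait(T8) -> count=0 queue=[T8] holders={T3,T4}
Step 6: wait(T6) -> count=0 queue=[T8,T6] holders={T3,T4}
Step 7: wait(T5) -> count=0 queue=[T8,T6,T5] holders={T3,T4}
Step 8: signal(T4) -> count=0 queue=[T6,T5] holders={T3,T8}
Step 9: wait(T2) -> count=0 queue=[T6,T5,T2] holders={T3,T8}
Step 10: signal(T3) -> count=0 queue=[T5,T2] holders={T6,T8}
Step 11: signal(T8) -> count=0 queue=[T2] holders={T5,T6}
Step 12: signal(T6) -> count=0 queue=[] holders={T2,T5}
Step 13: signal(T2) -> count=1 queue=[] holders={T5}
Step 14: wait(T8) -> count=0 queue=[] holders={T5,T8}
Step 15: signal(T8) -> count=1 queue=[] holders={T5}
Final holders: {T5} -> 1 thread(s)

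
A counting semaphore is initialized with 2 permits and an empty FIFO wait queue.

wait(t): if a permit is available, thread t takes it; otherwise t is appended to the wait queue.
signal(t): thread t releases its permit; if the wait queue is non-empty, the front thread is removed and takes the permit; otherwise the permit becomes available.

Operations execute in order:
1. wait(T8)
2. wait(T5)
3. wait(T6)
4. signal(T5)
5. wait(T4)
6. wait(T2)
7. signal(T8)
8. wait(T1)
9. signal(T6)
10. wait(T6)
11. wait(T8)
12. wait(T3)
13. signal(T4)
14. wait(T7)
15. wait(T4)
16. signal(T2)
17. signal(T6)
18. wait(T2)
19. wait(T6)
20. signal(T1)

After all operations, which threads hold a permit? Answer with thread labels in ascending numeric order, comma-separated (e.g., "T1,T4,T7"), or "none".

Answer: T3,T8

Derivation:
Step 1: wait(T8) -> count=1 queue=[] holders={T8}
Step 2: wait(T5) -> count=0 queue=[] holders={T5,T8}
Step 3: wait(T6) -> count=0 queue=[T6] holders={T5,T8}
Step 4: signal(T5) -> count=0 queue=[] holders={T6,T8}
Step 5: wait(T4) -> count=0 queue=[T4] holders={T6,T8}
Step 6: wait(T2) -> count=0 queue=[T4,T2] holders={T6,T8}
Step 7: signal(T8) -> count=0 queue=[T2] holders={T4,T6}
Step 8: wait(T1) -> count=0 queue=[T2,T1] holders={T4,T6}
Step 9: signal(T6) -> count=0 queue=[T1] holders={T2,T4}
Step 10: wait(T6) -> count=0 queue=[T1,T6] holders={T2,T4}
Step 11: wait(T8) -> count=0 queue=[T1,T6,T8] holders={T2,T4}
Step 12: wait(T3) -> count=0 queue=[T1,T6,T8,T3] holders={T2,T4}
Step 13: signal(T4) -> count=0 queue=[T6,T8,T3] holders={T1,T2}
Step 14: wait(T7) -> count=0 queue=[T6,T8,T3,T7] holders={T1,T2}
Step 15: wait(T4) -> count=0 queue=[T6,T8,T3,T7,T4] holders={T1,T2}
Step 16: signal(T2) -> count=0 queue=[T8,T3,T7,T4] holders={T1,T6}
Step 17: signal(T6) -> count=0 queue=[T3,T7,T4] holders={T1,T8}
Step 18: wait(T2) -> count=0 queue=[T3,T7,T4,T2] holders={T1,T8}
Step 19: wait(T6) -> count=0 queue=[T3,T7,T4,T2,T6] holders={T1,T8}
Step 20: signal(T1) -> count=0 queue=[T7,T4,T2,T6] holders={T3,T8}
Final holders: T3,T8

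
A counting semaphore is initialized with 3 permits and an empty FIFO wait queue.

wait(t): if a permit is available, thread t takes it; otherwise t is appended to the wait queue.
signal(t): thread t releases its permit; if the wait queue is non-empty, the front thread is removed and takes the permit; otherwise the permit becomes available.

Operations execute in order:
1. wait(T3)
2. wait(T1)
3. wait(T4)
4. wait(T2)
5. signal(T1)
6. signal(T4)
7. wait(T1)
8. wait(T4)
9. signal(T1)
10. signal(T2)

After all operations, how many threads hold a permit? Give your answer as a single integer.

Answer: 2

Derivation:
Step 1: wait(T3) -> count=2 queue=[] holders={T3}
Step 2: wait(T1) -> count=1 queue=[] holders={T1,T3}
Step 3: wait(T4) -> count=0 queue=[] holders={T1,T3,T4}
Step 4: wait(T2) -> count=0 queue=[T2] holders={T1,T3,T4}
Step 5: signal(T1) -> count=0 queue=[] holders={T2,T3,T4}
Step 6: signal(T4) -> count=1 queue=[] holders={T2,T3}
Step 7: wait(T1) -> count=0 queue=[] holders={T1,T2,T3}
Step 8: wait(T4) -> count=0 queue=[T4] holders={T1,T2,T3}
Step 9: signal(T1) -> count=0 queue=[] holders={T2,T3,T4}
Step 10: signal(T2) -> count=1 queue=[] holders={T3,T4}
Final holders: {T3,T4} -> 2 thread(s)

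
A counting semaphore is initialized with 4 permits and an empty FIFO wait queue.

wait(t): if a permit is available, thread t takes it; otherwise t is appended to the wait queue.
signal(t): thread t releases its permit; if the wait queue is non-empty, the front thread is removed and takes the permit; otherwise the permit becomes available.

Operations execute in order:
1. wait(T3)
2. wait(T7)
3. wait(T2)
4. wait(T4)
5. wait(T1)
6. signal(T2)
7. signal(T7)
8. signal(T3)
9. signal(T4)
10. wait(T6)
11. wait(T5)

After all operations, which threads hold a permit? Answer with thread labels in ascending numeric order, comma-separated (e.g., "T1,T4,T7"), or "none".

Answer: T1,T5,T6

Derivation:
Step 1: wait(T3) -> count=3 queue=[] holders={T3}
Step 2: wait(T7) -> count=2 queue=[] holders={T3,T7}
Step 3: wait(T2) -> count=1 queue=[] holders={T2,T3,T7}
Step 4: wait(T4) -> count=0 queue=[] holders={T2,T3,T4,T7}
Step 5: wait(T1) -> count=0 queue=[T1] holders={T2,T3,T4,T7}
Step 6: signal(T2) -> count=0 queue=[] holders={T1,T3,T4,T7}
Step 7: signal(T7) -> count=1 queue=[] holders={T1,T3,T4}
Step 8: signal(T3) -> count=2 queue=[] holders={T1,T4}
Step 9: signal(T4) -> count=3 queue=[] holders={T1}
Step 10: wait(T6) -> count=2 queue=[] holders={T1,T6}
Step 11: wait(T5) -> count=1 queue=[] holders={T1,T5,T6}
Final holders: T1,T5,T6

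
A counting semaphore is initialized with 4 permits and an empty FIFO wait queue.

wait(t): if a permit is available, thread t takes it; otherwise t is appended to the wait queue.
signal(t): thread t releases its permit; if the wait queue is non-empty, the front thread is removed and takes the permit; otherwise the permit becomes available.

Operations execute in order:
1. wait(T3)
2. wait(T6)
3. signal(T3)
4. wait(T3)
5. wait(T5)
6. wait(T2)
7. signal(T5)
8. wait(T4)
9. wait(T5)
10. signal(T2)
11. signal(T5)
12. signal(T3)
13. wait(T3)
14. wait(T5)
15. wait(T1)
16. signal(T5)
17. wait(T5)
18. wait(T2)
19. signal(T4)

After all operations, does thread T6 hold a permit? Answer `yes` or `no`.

Answer: yes

Derivation:
Step 1: wait(T3) -> count=3 queue=[] holders={T3}
Step 2: wait(T6) -> count=2 queue=[] holders={T3,T6}
Step 3: signal(T3) -> count=3 queue=[] holders={T6}
Step 4: wait(T3) -> count=2 queue=[] holders={T3,T6}
Step 5: wait(T5) -> count=1 queue=[] holders={T3,T5,T6}
Step 6: wait(T2) -> count=0 queue=[] holders={T2,T3,T5,T6}
Step 7: signal(T5) -> count=1 queue=[] holders={T2,T3,T6}
Step 8: wait(T4) -> count=0 queue=[] holders={T2,T3,T4,T6}
Step 9: wait(T5) -> count=0 queue=[T5] holders={T2,T3,T4,T6}
Step 10: signal(T2) -> count=0 queue=[] holders={T3,T4,T5,T6}
Step 11: signal(T5) -> count=1 queue=[] holders={T3,T4,T6}
Step 12: signal(T3) -> count=2 queue=[] holders={T4,T6}
Step 13: wait(T3) -> count=1 queue=[] holders={T3,T4,T6}
Step 14: wait(T5) -> count=0 queue=[] holders={T3,T4,T5,T6}
Step 15: wait(T1) -> count=0 queue=[T1] holders={T3,T4,T5,T6}
Step 16: signal(T5) -> count=0 queue=[] holders={T1,T3,T4,T6}
Step 17: wait(T5) -> count=0 queue=[T5] holders={T1,T3,T4,T6}
Step 18: wait(T2) -> count=0 queue=[T5,T2] holders={T1,T3,T4,T6}
Step 19: signal(T4) -> count=0 queue=[T2] holders={T1,T3,T5,T6}
Final holders: {T1,T3,T5,T6} -> T6 in holders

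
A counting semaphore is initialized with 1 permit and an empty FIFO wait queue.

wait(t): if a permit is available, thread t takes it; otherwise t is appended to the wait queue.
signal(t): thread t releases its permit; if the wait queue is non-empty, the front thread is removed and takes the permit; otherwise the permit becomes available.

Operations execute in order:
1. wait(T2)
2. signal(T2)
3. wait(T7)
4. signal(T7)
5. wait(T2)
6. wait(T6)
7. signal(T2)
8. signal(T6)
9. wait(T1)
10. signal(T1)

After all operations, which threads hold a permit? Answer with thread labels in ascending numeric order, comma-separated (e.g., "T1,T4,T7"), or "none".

Answer: none

Derivation:
Step 1: wait(T2) -> count=0 queue=[] holders={T2}
Step 2: signal(T2) -> count=1 queue=[] holders={none}
Step 3: wait(T7) -> count=0 queue=[] holders={T7}
Step 4: signal(T7) -> count=1 queue=[] holders={none}
Step 5: wait(T2) -> count=0 queue=[] holders={T2}
Step 6: wait(T6) -> count=0 queue=[T6] holders={T2}
Step 7: signal(T2) -> count=0 queue=[] holders={T6}
Step 8: signal(T6) -> count=1 queue=[] holders={none}
Step 9: wait(T1) -> count=0 queue=[] holders={T1}
Step 10: signal(T1) -> count=1 queue=[] holders={none}
Final holders: none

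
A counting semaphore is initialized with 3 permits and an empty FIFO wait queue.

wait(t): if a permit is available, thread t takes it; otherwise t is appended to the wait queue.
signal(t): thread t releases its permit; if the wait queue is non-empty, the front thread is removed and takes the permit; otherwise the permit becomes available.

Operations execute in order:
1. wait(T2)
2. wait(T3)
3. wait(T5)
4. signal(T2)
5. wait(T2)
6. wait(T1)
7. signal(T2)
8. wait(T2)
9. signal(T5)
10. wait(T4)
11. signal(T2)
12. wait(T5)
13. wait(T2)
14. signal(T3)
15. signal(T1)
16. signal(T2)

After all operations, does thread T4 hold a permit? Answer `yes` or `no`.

Step 1: wait(T2) -> count=2 queue=[] holders={T2}
Step 2: wait(T3) -> count=1 queue=[] holders={T2,T3}
Step 3: wait(T5) -> count=0 queue=[] holders={T2,T3,T5}
Step 4: signal(T2) -> count=1 queue=[] holders={T3,T5}
Step 5: wait(T2) -> count=0 queue=[] holders={T2,T3,T5}
Step 6: wait(T1) -> count=0 queue=[T1] holders={T2,T3,T5}
Step 7: signal(T2) -> count=0 queue=[] holders={T1,T3,T5}
Step 8: wait(T2) -> count=0 queue=[T2] holders={T1,T3,T5}
Step 9: signal(T5) -> count=0 queue=[] holders={T1,T2,T3}
Step 10: wait(T4) -> count=0 queue=[T4] holders={T1,T2,T3}
Step 11: signal(T2) -> count=0 queue=[] holders={T1,T3,T4}
Step 12: wait(T5) -> count=0 queue=[T5] holders={T1,T3,T4}
Step 13: wait(T2) -> count=0 queue=[T5,T2] holders={T1,T3,T4}
Step 14: signal(T3) -> count=0 queue=[T2] holders={T1,T4,T5}
Step 15: signal(T1) -> count=0 queue=[] holders={T2,T4,T5}
Step 16: signal(T2) -> count=1 queue=[] holders={T4,T5}
Final holders: {T4,T5} -> T4 in holders

Answer: yes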